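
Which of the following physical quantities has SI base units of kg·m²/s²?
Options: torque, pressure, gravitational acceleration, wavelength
Checking the SI base units of each option:
  torque (τ = Fr): kg·m²/s²  ✓ matches
  pressure (P = F/A): kg/(m·s²)  ✗
  gravitational acceleration (g = GM/r²): m/s²  ✗
  wavelength (λ = v/f): m  ✗

Only torque has units kg·m²/s².

Answer: torque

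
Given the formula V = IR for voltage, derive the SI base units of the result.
Units of each symbol in V = IR:
  I (current): A
  R (resistance, in ohms): kg·m²/(s³·A²)

Multiplying the contributions: [A] · [kg·m²/(s³·A²)]
Adding exponents of each base unit: kg: 1, m: 2, s: -3, A: -1
SI base units of voltage: kg·m²/(s³·A)

Answer: kg·m²/(s³·A)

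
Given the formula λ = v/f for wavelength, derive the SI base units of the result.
Units of each symbol in λ = v/f:
  v (wave speed): m/s
  f (frequency): 1/s  → in the denominator, contributes s

Multiplying the contributions: [m/s] · [s]
Adding exponents of each base unit: m: 1
SI base units of wavelength: m

Answer: m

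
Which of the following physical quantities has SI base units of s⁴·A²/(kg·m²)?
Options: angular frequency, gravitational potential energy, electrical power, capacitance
Checking the SI base units of each option:
  angular frequency (ω = 2πf): 1/s  ✗
  gravitational potential energy (U = -GMm/r): kg·m²/s²  ✗
  electrical power (P = IV): kg·m²/s³  ✗
  capacitance (C = Q/V): s⁴·A²/(kg·m²)  ✓ matches

Only capacitance has units s⁴·A²/(kg·m²).

Answer: capacitance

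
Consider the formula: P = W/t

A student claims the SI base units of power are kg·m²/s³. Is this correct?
Units of each symbol in P = W/t:
  W (work): kg·m²/s²
  t (time): s  → in the denominator, contributes 1/s

Multiplying the contributions: [kg·m²/s²] · [1/s]
Adding exponents of each base unit: kg: 1, m: 2, s: -3
SI base units of power: kg·m²/s³

The claimed units kg·m²/s³ match the derived units, so the claim is correct.

Answer: Yes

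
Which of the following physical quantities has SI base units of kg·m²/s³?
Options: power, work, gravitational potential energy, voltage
Checking the SI base units of each option:
  power (P = W/t): kg·m²/s³  ✓ matches
  work (W = Fd): kg·m²/s²  ✗
  gravitational potential energy (U = -GMm/r): kg·m²/s²  ✗
  voltage (V = IR): kg·m²/(s³·A)  ✗

Only power has units kg·m²/s³.

Answer: power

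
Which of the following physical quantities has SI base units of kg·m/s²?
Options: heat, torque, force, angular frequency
Checking the SI base units of each option:
  heat (Q = mcΔT): kg·m²/s²  ✗
  torque (τ = Fr): kg·m²/s²  ✗
  force (F = ma): kg·m/s²  ✓ matches
  angular frequency (ω = 2πf): 1/s  ✗

Only force has units kg·m/s².

Answer: force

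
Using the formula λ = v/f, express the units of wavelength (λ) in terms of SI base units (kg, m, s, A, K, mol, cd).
Units of each symbol in λ = v/f:
  v (wave speed): m/s
  f (frequency): 1/s  → in the denominator, contributes s

Multiplying the contributions: [m/s] · [s]
Adding exponents of each base unit: m: 1
SI base units of wavelength: m

Answer: m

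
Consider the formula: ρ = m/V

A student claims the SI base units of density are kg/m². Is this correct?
Units of each symbol in ρ = m/V:
  m (mass): kg
  V (volume): m³  → in the denominator, contributes 1/m³

Multiplying the contributions: [kg] · [1/m³]
Adding exponents of each base unit: kg: 1, m: -3
SI base units of density: kg/m³

The claimed units kg/m² (exponents kg: 1, m: -2) do not match the derived units kg/m³ (exponents kg: 1, m: -3), so the claim is incorrect.

Answer: No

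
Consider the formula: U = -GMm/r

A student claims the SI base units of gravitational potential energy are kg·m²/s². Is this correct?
Units of each symbol in U = -GMm/r:
  G (gravitational constant): m³/(kg·s²)
  M (mass): kg
  m (mass): kg
  r (distance): m  → in the denominator, contributes 1/m
  The minus sign does not affect the units.

Multiplying the contributions: [m³/(kg·s²)] · [kg] · [kg] · [1/m]
Adding exponents of each base unit: kg: 1, m: 2, s: -2
SI base units of gravitational potential energy: kg·m²/s²

The claimed units kg·m²/s² match the derived units, so the claim is correct.

Answer: Yes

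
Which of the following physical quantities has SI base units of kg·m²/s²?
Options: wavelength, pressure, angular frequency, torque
Checking the SI base units of each option:
  wavelength (λ = v/f): m  ✗
  pressure (P = F/A): kg/(m·s²)  ✗
  angular frequency (ω = 2πf): 1/s  ✗
  torque (τ = Fr): kg·m²/s²  ✓ matches

Only torque has units kg·m²/s².

Answer: torque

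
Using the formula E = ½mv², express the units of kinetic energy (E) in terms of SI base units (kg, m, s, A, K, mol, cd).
Units of each symbol in E = ½mv²:
  m (mass): kg
  v (speed): m/s  → to the power 2, contributes m²/s²
  The factor ½ is dimensionless.

Multiplying the contributions: [kg] · [m²/s²]
Adding exponents of each base unit: kg: 1, m: 2, s: -2
SI base units of kinetic energy: kg·m²/s²

Answer: kg·m²/s²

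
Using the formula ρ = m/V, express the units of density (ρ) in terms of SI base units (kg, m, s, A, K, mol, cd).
Units of each symbol in ρ = m/V:
  m (mass): kg
  V (volume): m³  → in the denominator, contributes 1/m³

Multiplying the contributions: [kg] · [1/m³]
Adding exponents of each base unit: kg: 1, m: -3
SI base units of density: kg/m³

Answer: kg/m³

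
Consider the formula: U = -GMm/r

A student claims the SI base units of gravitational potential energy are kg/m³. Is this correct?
Units of each symbol in U = -GMm/r:
  G (gravitational constant): m³/(kg·s²)
  M (mass): kg
  m (mass): kg
  r (distance): m  → in the denominator, contributes 1/m
  The minus sign does not affect the units.

Multiplying the contributions: [m³/(kg·s²)] · [kg] · [kg] · [1/m]
Adding exponents of each base unit: kg: 1, m: 2, s: -2
SI base units of gravitational potential energy: kg·m²/s²

The claimed units kg/m³ (exponents kg: 1, m: -3) do not match the derived units kg·m²/s² (exponents kg: 1, m: 2, s: -2), so the claim is incorrect.

Answer: No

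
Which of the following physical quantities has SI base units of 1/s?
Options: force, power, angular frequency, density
Checking the SI base units of each option:
  force (F = ma): kg·m/s²  ✗
  power (P = W/t): kg·m²/s³  ✗
  angular frequency (ω = 2πf): 1/s  ✓ matches
  density (ρ = m/V): kg/m³  ✗

Only angular frequency has units 1/s.

Answer: angular frequency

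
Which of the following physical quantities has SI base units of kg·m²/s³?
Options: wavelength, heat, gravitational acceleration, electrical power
Checking the SI base units of each option:
  wavelength (λ = v/f): m  ✗
  heat (Q = mcΔT): kg·m²/s²  ✗
  gravitational acceleration (g = GM/r²): m/s²  ✗
  electrical power (P = IV): kg·m²/s³  ✓ matches

Only electrical power has units kg·m²/s³.

Answer: electrical power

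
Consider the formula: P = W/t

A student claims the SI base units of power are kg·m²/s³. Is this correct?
Units of each symbol in P = W/t:
  W (work): kg·m²/s²
  t (time): s  → in the denominator, contributes 1/s

Multiplying the contributions: [kg·m²/s²] · [1/s]
Adding exponents of each base unit: kg: 1, m: 2, s: -3
SI base units of power: kg·m²/s³

The claimed units kg·m²/s³ match the derived units, so the claim is correct.

Answer: Yes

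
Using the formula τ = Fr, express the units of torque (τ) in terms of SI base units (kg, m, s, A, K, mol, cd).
Units of each symbol in τ = Fr:
  F (force): kg·m/s²
  r (lever arm): m

Multiplying the contributions: [kg·m/s²] · [m]
Adding exponents of each base unit: kg: 1, m: 2, s: -2
SI base units of torque: kg·m²/s²

Answer: kg·m²/s²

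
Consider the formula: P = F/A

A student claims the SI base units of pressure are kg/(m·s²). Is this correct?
Units of each symbol in P = F/A:
  F (force): kg·m/s²
  A (area): m²  → in the denominator, contributes 1/m²

Multiplying the contributions: [kg·m/s²] · [1/m²]
Adding exponents of each base unit: kg: 1, m: -1, s: -2
SI base units of pressure: kg/(m·s²)

The claimed units kg/(m·s²) match the derived units, so the claim is correct.

Answer: Yes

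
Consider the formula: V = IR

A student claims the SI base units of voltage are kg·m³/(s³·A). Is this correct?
Units of each symbol in V = IR:
  I (current): A
  R (resistance, in ohms): kg·m²/(s³·A²)

Multiplying the contributions: [A] · [kg·m²/(s³·A²)]
Adding exponents of each base unit: kg: 1, m: 2, s: -3, A: -1
SI base units of voltage: kg·m²/(s³·A)

The claimed units kg·m³/(s³·A) (exponents kg: 1, m: 3, s: -3, A: -1) do not match the derived units kg·m²/(s³·A) (exponents kg: 1, m: 2, s: -3, A: -1), so the claim is incorrect.

Answer: No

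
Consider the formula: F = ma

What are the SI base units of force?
Units of each symbol in F = ma:
  m (mass): kg
  a (acceleration): m/s²

Multiplying the contributions: [kg] · [m/s²]
Adding exponents of each base unit: kg: 1, m: 1, s: -2
SI base units of force: kg·m/s²

Answer: kg·m/s²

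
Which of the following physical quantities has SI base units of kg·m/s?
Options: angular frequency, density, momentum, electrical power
Checking the SI base units of each option:
  angular frequency (ω = 2πf): 1/s  ✗
  density (ρ = m/V): kg/m³  ✗
  momentum (p = mv): kg·m/s  ✓ matches
  electrical power (P = IV): kg·m²/s³  ✗

Only momentum has units kg·m/s.

Answer: momentum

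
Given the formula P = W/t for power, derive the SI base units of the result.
Units of each symbol in P = W/t:
  W (work): kg·m²/s²
  t (time): s  → in the denominator, contributes 1/s

Multiplying the contributions: [kg·m²/s²] · [1/s]
Adding exponents of each base unit: kg: 1, m: 2, s: -3
SI base units of power: kg·m²/s³

Answer: kg·m²/s³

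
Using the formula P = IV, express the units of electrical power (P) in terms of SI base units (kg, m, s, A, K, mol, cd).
Units of each symbol in P = IV:
  I (current): A
  V (voltage, in volts): kg·m²/(s³·A)

Multiplying the contributions: [A] · [kg·m²/(s³·A)]
Adding exponents of each base unit: kg: 1, m: 2, s: -3
SI base units of electrical power: kg·m²/s³

Answer: kg·m²/s³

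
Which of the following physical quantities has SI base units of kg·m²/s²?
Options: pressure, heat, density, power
Checking the SI base units of each option:
  pressure (P = F/A): kg/(m·s²)  ✗
  heat (Q = mcΔT): kg·m²/s²  ✓ matches
  density (ρ = m/V): kg/m³  ✗
  power (P = W/t): kg·m²/s³  ✗

Only heat has units kg·m²/s².

Answer: heat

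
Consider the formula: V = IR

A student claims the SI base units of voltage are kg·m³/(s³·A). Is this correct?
Units of each symbol in V = IR:
  I (current): A
  R (resistance, in ohms): kg·m²/(s³·A²)

Multiplying the contributions: [A] · [kg·m²/(s³·A²)]
Adding exponents of each base unit: kg: 1, m: 2, s: -3, A: -1
SI base units of voltage: kg·m²/(s³·A)

The claimed units kg·m³/(s³·A) (exponents kg: 1, m: 3, s: -3, A: -1) do not match the derived units kg·m²/(s³·A) (exponents kg: 1, m: 2, s: -3, A: -1), so the claim is incorrect.

Answer: No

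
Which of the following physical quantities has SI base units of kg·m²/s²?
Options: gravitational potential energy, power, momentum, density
Checking the SI base units of each option:
  gravitational potential energy (U = -GMm/r): kg·m²/s²  ✓ matches
  power (P = W/t): kg·m²/s³  ✗
  momentum (p = mv): kg·m/s  ✗
  density (ρ = m/V): kg/m³  ✗

Only gravitational potential energy has units kg·m²/s².

Answer: gravitational potential energy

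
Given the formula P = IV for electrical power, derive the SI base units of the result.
Units of each symbol in P = IV:
  I (current): A
  V (voltage, in volts): kg·m²/(s³·A)

Multiplying the contributions: [A] · [kg·m²/(s³·A)]
Adding exponents of each base unit: kg: 1, m: 2, s: -3
SI base units of electrical power: kg·m²/s³

Answer: kg·m²/s³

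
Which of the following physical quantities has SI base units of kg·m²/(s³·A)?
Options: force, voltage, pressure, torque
Checking the SI base units of each option:
  force (F = ma): kg·m/s²  ✗
  voltage (V = IR): kg·m²/(s³·A)  ✓ matches
  pressure (P = F/A): kg/(m·s²)  ✗
  torque (τ = Fr): kg·m²/s²  ✗

Only voltage has units kg·m²/(s³·A).

Answer: voltage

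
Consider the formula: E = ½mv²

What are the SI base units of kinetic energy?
Units of each symbol in E = ½mv²:
  m (mass): kg
  v (speed): m/s  → to the power 2, contributes m²/s²
  The factor ½ is dimensionless.

Multiplying the contributions: [kg] · [m²/s²]
Adding exponents of each base unit: kg: 1, m: 2, s: -2
SI base units of kinetic energy: kg·m²/s²

Answer: kg·m²/s²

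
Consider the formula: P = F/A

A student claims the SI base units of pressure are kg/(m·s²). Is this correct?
Units of each symbol in P = F/A:
  F (force): kg·m/s²
  A (area): m²  → in the denominator, contributes 1/m²

Multiplying the contributions: [kg·m/s²] · [1/m²]
Adding exponents of each base unit: kg: 1, m: -1, s: -2
SI base units of pressure: kg/(m·s²)

The claimed units kg/(m·s²) match the derived units, so the claim is correct.

Answer: Yes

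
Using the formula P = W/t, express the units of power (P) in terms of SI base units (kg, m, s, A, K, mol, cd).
Units of each symbol in P = W/t:
  W (work): kg·m²/s²
  t (time): s  → in the denominator, contributes 1/s

Multiplying the contributions: [kg·m²/s²] · [1/s]
Adding exponents of each base unit: kg: 1, m: 2, s: -3
SI base units of power: kg·m²/s³

Answer: kg·m²/s³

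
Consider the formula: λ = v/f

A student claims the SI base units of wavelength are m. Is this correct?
Units of each symbol in λ = v/f:
  v (wave speed): m/s
  f (frequency): 1/s  → in the denominator, contributes s

Multiplying the contributions: [m/s] · [s]
Adding exponents of each base unit: m: 1
SI base units of wavelength: m

The claimed units m match the derived units, so the claim is correct.

Answer: Yes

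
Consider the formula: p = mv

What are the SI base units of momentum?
Units of each symbol in p = mv:
  m (mass): kg
  v (velocity): m/s

Multiplying the contributions: [kg] · [m/s]
Adding exponents of each base unit: kg: 1, m: 1, s: -1
SI base units of momentum: kg·m/s

Answer: kg·m/s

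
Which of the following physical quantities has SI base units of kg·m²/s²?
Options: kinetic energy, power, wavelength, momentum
Checking the SI base units of each option:
  kinetic energy (E = ½mv²): kg·m²/s²  ✓ matches
  power (P = W/t): kg·m²/s³  ✗
  wavelength (λ = v/f): m  ✗
  momentum (p = mv): kg·m/s  ✗

Only kinetic energy has units kg·m²/s².

Answer: kinetic energy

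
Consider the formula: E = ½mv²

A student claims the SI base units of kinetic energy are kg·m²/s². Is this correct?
Units of each symbol in E = ½mv²:
  m (mass): kg
  v (speed): m/s  → to the power 2, contributes m²/s²
  The factor ½ is dimensionless.

Multiplying the contributions: [kg] · [m²/s²]
Adding exponents of each base unit: kg: 1, m: 2, s: -2
SI base units of kinetic energy: kg·m²/s²

The claimed units kg·m²/s² match the derived units, so the claim is correct.

Answer: Yes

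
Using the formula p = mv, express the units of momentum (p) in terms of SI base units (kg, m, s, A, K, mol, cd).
Units of each symbol in p = mv:
  m (mass): kg
  v (velocity): m/s

Multiplying the contributions: [kg] · [m/s]
Adding exponents of each base unit: kg: 1, m: 1, s: -1
SI base units of momentum: kg·m/s

Answer: kg·m/s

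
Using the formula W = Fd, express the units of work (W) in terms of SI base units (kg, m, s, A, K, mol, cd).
Units of each symbol in W = Fd:
  F (force): kg·m/s²
  d (displacement): m

Multiplying the contributions: [kg·m/s²] · [m]
Adding exponents of each base unit: kg: 1, m: 2, s: -2
SI base units of work: kg·m²/s²

Answer: kg·m²/s²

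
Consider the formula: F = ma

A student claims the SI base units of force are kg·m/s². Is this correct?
Units of each symbol in F = ma:
  m (mass): kg
  a (acceleration): m/s²

Multiplying the contributions: [kg] · [m/s²]
Adding exponents of each base unit: kg: 1, m: 1, s: -2
SI base units of force: kg·m/s²

The claimed units kg·m/s² match the derived units, so the claim is correct.

Answer: Yes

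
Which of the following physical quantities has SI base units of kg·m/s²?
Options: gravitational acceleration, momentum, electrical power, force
Checking the SI base units of each option:
  gravitational acceleration (g = GM/r²): m/s²  ✗
  momentum (p = mv): kg·m/s  ✗
  electrical power (P = IV): kg·m²/s³  ✗
  force (F = ma): kg·m/s²  ✓ matches

Only force has units kg·m/s².

Answer: force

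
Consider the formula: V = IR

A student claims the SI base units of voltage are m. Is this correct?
Units of each symbol in V = IR:
  I (current): A
  R (resistance, in ohms): kg·m²/(s³·A²)

Multiplying the contributions: [A] · [kg·m²/(s³·A²)]
Adding exponents of each base unit: kg: 1, m: 2, s: -3, A: -1
SI base units of voltage: kg·m²/(s³·A)

The claimed units m (exponents m: 1) do not match the derived units kg·m²/(s³·A) (exponents kg: 1, m: 2, s: -3, A: -1), so the claim is incorrect.

Answer: No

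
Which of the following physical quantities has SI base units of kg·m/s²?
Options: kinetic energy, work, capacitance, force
Checking the SI base units of each option:
  kinetic energy (E = ½mv²): kg·m²/s²  ✗
  work (W = Fd): kg·m²/s²  ✗
  capacitance (C = Q/V): s⁴·A²/(kg·m²)  ✗
  force (F = ma): kg·m/s²  ✓ matches

Only force has units kg·m/s².

Answer: force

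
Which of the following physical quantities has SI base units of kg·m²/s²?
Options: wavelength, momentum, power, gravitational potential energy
Checking the SI base units of each option:
  wavelength (λ = v/f): m  ✗
  momentum (p = mv): kg·m/s  ✗
  power (P = W/t): kg·m²/s³  ✗
  gravitational potential energy (U = -GMm/r): kg·m²/s²  ✓ matches

Only gravitational potential energy has units kg·m²/s².

Answer: gravitational potential energy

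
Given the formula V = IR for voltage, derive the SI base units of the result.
Units of each symbol in V = IR:
  I (current): A
  R (resistance, in ohms): kg·m²/(s³·A²)

Multiplying the contributions: [A] · [kg·m²/(s³·A²)]
Adding exponents of each base unit: kg: 1, m: 2, s: -3, A: -1
SI base units of voltage: kg·m²/(s³·A)

Answer: kg·m²/(s³·A)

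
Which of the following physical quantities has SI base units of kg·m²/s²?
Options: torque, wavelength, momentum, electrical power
Checking the SI base units of each option:
  torque (τ = Fr): kg·m²/s²  ✓ matches
  wavelength (λ = v/f): m  ✗
  momentum (p = mv): kg·m/s  ✗
  electrical power (P = IV): kg·m²/s³  ✗

Only torque has units kg·m²/s².

Answer: torque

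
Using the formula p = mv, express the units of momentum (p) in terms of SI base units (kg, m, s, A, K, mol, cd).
Units of each symbol in p = mv:
  m (mass): kg
  v (velocity): m/s

Multiplying the contributions: [kg] · [m/s]
Adding exponents of each base unit: kg: 1, m: 1, s: -1
SI base units of momentum: kg·m/s

Answer: kg·m/s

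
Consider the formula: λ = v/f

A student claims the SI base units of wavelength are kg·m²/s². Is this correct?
Units of each symbol in λ = v/f:
  v (wave speed): m/s
  f (frequency): 1/s  → in the denominator, contributes s

Multiplying the contributions: [m/s] · [s]
Adding exponents of each base unit: m: 1
SI base units of wavelength: m

The claimed units kg·m²/s² (exponents kg: 1, m: 2, s: -2) do not match the derived units m (exponents m: 1), so the claim is incorrect.

Answer: No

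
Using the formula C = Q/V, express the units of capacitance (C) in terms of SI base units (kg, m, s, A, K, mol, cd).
Units of each symbol in C = Q/V:
  Q (charge, in coulombs): s·A
  V (voltage, in volts): kg·m²/(s³·A)  → in the denominator, contributes s³·A/(kg·m²)

Multiplying the contributions: [s·A] · [s³·A/(kg·m²)]
Adding exponents of each base unit: kg: -1, m: -2, s: 4, A: 2
SI base units of capacitance: s⁴·A²/(kg·m²)

Answer: s⁴·A²/(kg·m²)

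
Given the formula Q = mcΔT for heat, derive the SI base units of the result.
Units of each symbol in Q = mcΔT:
  m (mass): kg
  c (specific heat capacity, in J/(kg·K)): m²/(s²·K)
  ΔT (temperature change): K

Multiplying the contributions: [kg] · [m²/(s²·K)] · [K]
Adding exponents of each base unit: kg: 1, m: 2, s: -2
SI base units of heat: kg·m²/s²

Answer: kg·m²/s²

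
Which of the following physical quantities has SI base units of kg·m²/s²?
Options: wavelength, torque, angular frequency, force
Checking the SI base units of each option:
  wavelength (λ = v/f): m  ✗
  torque (τ = Fr): kg·m²/s²  ✓ matches
  angular frequency (ω = 2πf): 1/s  ✗
  force (F = ma): kg·m/s²  ✗

Only torque has units kg·m²/s².

Answer: torque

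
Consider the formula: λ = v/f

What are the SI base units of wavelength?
Units of each symbol in λ = v/f:
  v (wave speed): m/s
  f (frequency): 1/s  → in the denominator, contributes s

Multiplying the contributions: [m/s] · [s]
Adding exponents of each base unit: m: 1
SI base units of wavelength: m

Answer: m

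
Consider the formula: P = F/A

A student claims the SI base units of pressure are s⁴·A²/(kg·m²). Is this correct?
Units of each symbol in P = F/A:
  F (force): kg·m/s²
  A (area): m²  → in the denominator, contributes 1/m²

Multiplying the contributions: [kg·m/s²] · [1/m²]
Adding exponents of each base unit: kg: 1, m: -1, s: -2
SI base units of pressure: kg/(m·s²)

The claimed units s⁴·A²/(kg·m²) (exponents kg: -1, m: -2, s: 4, A: 2) do not match the derived units kg/(m·s²) (exponents kg: 1, m: -1, s: -2), so the claim is incorrect.

Answer: No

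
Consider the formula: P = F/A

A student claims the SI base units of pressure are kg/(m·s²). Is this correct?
Units of each symbol in P = F/A:
  F (force): kg·m/s²
  A (area): m²  → in the denominator, contributes 1/m²

Multiplying the contributions: [kg·m/s²] · [1/m²]
Adding exponents of each base unit: kg: 1, m: -1, s: -2
SI base units of pressure: kg/(m·s²)

The claimed units kg/(m·s²) match the derived units, so the claim is correct.

Answer: Yes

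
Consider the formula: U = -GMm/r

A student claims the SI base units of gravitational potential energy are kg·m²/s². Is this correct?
Units of each symbol in U = -GMm/r:
  G (gravitational constant): m³/(kg·s²)
  M (mass): kg
  m (mass): kg
  r (distance): m  → in the denominator, contributes 1/m
  The minus sign does not affect the units.

Multiplying the contributions: [m³/(kg·s²)] · [kg] · [kg] · [1/m]
Adding exponents of each base unit: kg: 1, m: 2, s: -2
SI base units of gravitational potential energy: kg·m²/s²

The claimed units kg·m²/s² match the derived units, so the claim is correct.

Answer: Yes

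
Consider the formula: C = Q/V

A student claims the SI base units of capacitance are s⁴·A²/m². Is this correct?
Units of each symbol in C = Q/V:
  Q (charge, in coulombs): s·A
  V (voltage, in volts): kg·m²/(s³·A)  → in the denominator, contributes s³·A/(kg·m²)

Multiplying the contributions: [s·A] · [s³·A/(kg·m²)]
Adding exponents of each base unit: kg: -1, m: -2, s: 4, A: 2
SI base units of capacitance: s⁴·A²/(kg·m²)

The claimed units s⁴·A²/m² (exponents m: -2, s: 4, A: 2) do not match the derived units s⁴·A²/(kg·m²) (exponents kg: -1, m: -2, s: 4, A: 2), so the claim is incorrect.

Answer: No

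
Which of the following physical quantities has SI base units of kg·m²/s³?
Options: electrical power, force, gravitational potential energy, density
Checking the SI base units of each option:
  electrical power (P = IV): kg·m²/s³  ✓ matches
  force (F = ma): kg·m/s²  ✗
  gravitational potential energy (U = -GMm/r): kg·m²/s²  ✗
  density (ρ = m/V): kg/m³  ✗

Only electrical power has units kg·m²/s³.

Answer: electrical power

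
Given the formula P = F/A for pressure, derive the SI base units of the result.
Units of each symbol in P = F/A:
  F (force): kg·m/s²
  A (area): m²  → in the denominator, contributes 1/m²

Multiplying the contributions: [kg·m/s²] · [1/m²]
Adding exponents of each base unit: kg: 1, m: -1, s: -2
SI base units of pressure: kg/(m·s²)

Answer: kg/(m·s²)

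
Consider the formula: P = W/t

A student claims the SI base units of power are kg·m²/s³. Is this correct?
Units of each symbol in P = W/t:
  W (work): kg·m²/s²
  t (time): s  → in the denominator, contributes 1/s

Multiplying the contributions: [kg·m²/s²] · [1/s]
Adding exponents of each base unit: kg: 1, m: 2, s: -3
SI base units of power: kg·m²/s³

The claimed units kg·m²/s³ match the derived units, so the claim is correct.

Answer: Yes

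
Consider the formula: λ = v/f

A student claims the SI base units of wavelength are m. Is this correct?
Units of each symbol in λ = v/f:
  v (wave speed): m/s
  f (frequency): 1/s  → in the denominator, contributes s

Multiplying the contributions: [m/s] · [s]
Adding exponents of each base unit: m: 1
SI base units of wavelength: m

The claimed units m match the derived units, so the claim is correct.

Answer: Yes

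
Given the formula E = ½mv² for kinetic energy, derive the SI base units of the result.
Units of each symbol in E = ½mv²:
  m (mass): kg
  v (speed): m/s  → to the power 2, contributes m²/s²
  The factor ½ is dimensionless.

Multiplying the contributions: [kg] · [m²/s²]
Adding exponents of each base unit: kg: 1, m: 2, s: -2
SI base units of kinetic energy: kg·m²/s²

Answer: kg·m²/s²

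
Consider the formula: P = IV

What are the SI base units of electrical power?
Units of each symbol in P = IV:
  I (current): A
  V (voltage, in volts): kg·m²/(s³·A)

Multiplying the contributions: [A] · [kg·m²/(s³·A)]
Adding exponents of each base unit: kg: 1, m: 2, s: -3
SI base units of electrical power: kg·m²/s³

Answer: kg·m²/s³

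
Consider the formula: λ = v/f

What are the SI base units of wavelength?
Units of each symbol in λ = v/f:
  v (wave speed): m/s
  f (frequency): 1/s  → in the denominator, contributes s

Multiplying the contributions: [m/s] · [s]
Adding exponents of each base unit: m: 1
SI base units of wavelength: m

Answer: m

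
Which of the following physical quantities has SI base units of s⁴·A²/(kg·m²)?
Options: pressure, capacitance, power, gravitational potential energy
Checking the SI base units of each option:
  pressure (P = F/A): kg/(m·s²)  ✗
  capacitance (C = Q/V): s⁴·A²/(kg·m²)  ✓ matches
  power (P = W/t): kg·m²/s³  ✗
  gravitational potential energy (U = -GMm/r): kg·m²/s²  ✗

Only capacitance has units s⁴·A²/(kg·m²).

Answer: capacitance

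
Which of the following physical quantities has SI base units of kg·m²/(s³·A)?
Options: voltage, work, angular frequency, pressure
Checking the SI base units of each option:
  voltage (V = IR): kg·m²/(s³·A)  ✓ matches
  work (W = Fd): kg·m²/s²  ✗
  angular frequency (ω = 2πf): 1/s  ✗
  pressure (P = F/A): kg/(m·s²)  ✗

Only voltage has units kg·m²/(s³·A).

Answer: voltage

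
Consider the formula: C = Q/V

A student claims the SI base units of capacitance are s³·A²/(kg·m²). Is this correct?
Units of each symbol in C = Q/V:
  Q (charge, in coulombs): s·A
  V (voltage, in volts): kg·m²/(s³·A)  → in the denominator, contributes s³·A/(kg·m²)

Multiplying the contributions: [s·A] · [s³·A/(kg·m²)]
Adding exponents of each base unit: kg: -1, m: -2, s: 4, A: 2
SI base units of capacitance: s⁴·A²/(kg·m²)

The claimed units s³·A²/(kg·m²) (exponents kg: -1, m: -2, s: 3, A: 2) do not match the derived units s⁴·A²/(kg·m²) (exponents kg: -1, m: -2, s: 4, A: 2), so the claim is incorrect.

Answer: No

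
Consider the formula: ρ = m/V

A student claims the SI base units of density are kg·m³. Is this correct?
Units of each symbol in ρ = m/V:
  m (mass): kg
  V (volume): m³  → in the denominator, contributes 1/m³

Multiplying the contributions: [kg] · [1/m³]
Adding exponents of each base unit: kg: 1, m: -3
SI base units of density: kg/m³

The claimed units kg·m³ (exponents kg: 1, m: 3) do not match the derived units kg/m³ (exponents kg: 1, m: -3), so the claim is incorrect.

Answer: No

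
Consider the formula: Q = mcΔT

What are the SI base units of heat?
Units of each symbol in Q = mcΔT:
  m (mass): kg
  c (specific heat capacity, in J/(kg·K)): m²/(s²·K)
  ΔT (temperature change): K

Multiplying the contributions: [kg] · [m²/(s²·K)] · [K]
Adding exponents of each base unit: kg: 1, m: 2, s: -2
SI base units of heat: kg·m²/s²

Answer: kg·m²/s²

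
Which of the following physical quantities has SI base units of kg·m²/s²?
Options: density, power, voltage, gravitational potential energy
Checking the SI base units of each option:
  density (ρ = m/V): kg/m³  ✗
  power (P = W/t): kg·m²/s³  ✗
  voltage (V = IR): kg·m²/(s³·A)  ✗
  gravitational potential energy (U = -GMm/r): kg·m²/s²  ✓ matches

Only gravitational potential energy has units kg·m²/s².

Answer: gravitational potential energy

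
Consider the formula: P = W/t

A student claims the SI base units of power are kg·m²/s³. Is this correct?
Units of each symbol in P = W/t:
  W (work): kg·m²/s²
  t (time): s  → in the denominator, contributes 1/s

Multiplying the contributions: [kg·m²/s²] · [1/s]
Adding exponents of each base unit: kg: 1, m: 2, s: -3
SI base units of power: kg·m²/s³

The claimed units kg·m²/s³ match the derived units, so the claim is correct.

Answer: Yes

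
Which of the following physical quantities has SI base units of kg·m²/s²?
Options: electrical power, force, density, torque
Checking the SI base units of each option:
  electrical power (P = IV): kg·m²/s³  ✗
  force (F = ma): kg·m/s²  ✗
  density (ρ = m/V): kg/m³  ✗
  torque (τ = Fr): kg·m²/s²  ✓ matches

Only torque has units kg·m²/s².

Answer: torque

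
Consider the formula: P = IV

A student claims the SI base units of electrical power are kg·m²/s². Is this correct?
Units of each symbol in P = IV:
  I (current): A
  V (voltage, in volts): kg·m²/(s³·A)

Multiplying the contributions: [A] · [kg·m²/(s³·A)]
Adding exponents of each base unit: kg: 1, m: 2, s: -3
SI base units of electrical power: kg·m²/s³

The claimed units kg·m²/s² (exponents kg: 1, m: 2, s: -2) do not match the derived units kg·m²/s³ (exponents kg: 1, m: 2, s: -3), so the claim is incorrect.

Answer: No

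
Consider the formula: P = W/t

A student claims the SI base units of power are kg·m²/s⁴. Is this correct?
Units of each symbol in P = W/t:
  W (work): kg·m²/s²
  t (time): s  → in the denominator, contributes 1/s

Multiplying the contributions: [kg·m²/s²] · [1/s]
Adding exponents of each base unit: kg: 1, m: 2, s: -3
SI base units of power: kg·m²/s³

The claimed units kg·m²/s⁴ (exponents kg: 1, m: 2, s: -4) do not match the derived units kg·m²/s³ (exponents kg: 1, m: 2, s: -3), so the claim is incorrect.

Answer: No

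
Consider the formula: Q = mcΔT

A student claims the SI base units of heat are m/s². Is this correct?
Units of each symbol in Q = mcΔT:
  m (mass): kg
  c (specific heat capacity, in J/(kg·K)): m²/(s²·K)
  ΔT (temperature change): K

Multiplying the contributions: [kg] · [m²/(s²·K)] · [K]
Adding exponents of each base unit: kg: 1, m: 2, s: -2
SI base units of heat: kg·m²/s²

The claimed units m/s² (exponents m: 1, s: -2) do not match the derived units kg·m²/s² (exponents kg: 1, m: 2, s: -2), so the claim is incorrect.

Answer: No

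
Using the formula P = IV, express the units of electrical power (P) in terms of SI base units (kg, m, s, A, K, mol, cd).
Units of each symbol in P = IV:
  I (current): A
  V (voltage, in volts): kg·m²/(s³·A)

Multiplying the contributions: [A] · [kg·m²/(s³·A)]
Adding exponents of each base unit: kg: 1, m: 2, s: -3
SI base units of electrical power: kg·m²/s³

Answer: kg·m²/s³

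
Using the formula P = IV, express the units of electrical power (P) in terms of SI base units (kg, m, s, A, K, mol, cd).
Units of each symbol in P = IV:
  I (current): A
  V (voltage, in volts): kg·m²/(s³·A)

Multiplying the contributions: [A] · [kg·m²/(s³·A)]
Adding exponents of each base unit: kg: 1, m: 2, s: -3
SI base units of electrical power: kg·m²/s³

Answer: kg·m²/s³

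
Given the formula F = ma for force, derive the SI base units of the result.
Units of each symbol in F = ma:
  m (mass): kg
  a (acceleration): m/s²

Multiplying the contributions: [kg] · [m/s²]
Adding exponents of each base unit: kg: 1, m: 1, s: -2
SI base units of force: kg·m/s²

Answer: kg·m/s²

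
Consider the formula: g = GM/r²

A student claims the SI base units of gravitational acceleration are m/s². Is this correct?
Units of each symbol in g = GM/r²:
  G (gravitational constant): m³/(kg·s²)
  M (mass): kg
  r (distance): m  → to the power 2 in the denominator, contributes 1/m²

Multiplying the contributions: [m³/(kg·s²)] · [kg] · [1/m²]
Adding exponents of each base unit: m: 1, s: -2
SI base units of gravitational acceleration: m/s²

The claimed units m/s² match the derived units, so the claim is correct.

Answer: Yes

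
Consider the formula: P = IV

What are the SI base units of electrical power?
Units of each symbol in P = IV:
  I (current): A
  V (voltage, in volts): kg·m²/(s³·A)

Multiplying the contributions: [A] · [kg·m²/(s³·A)]
Adding exponents of each base unit: kg: 1, m: 2, s: -3
SI base units of electrical power: kg·m²/s³

Answer: kg·m²/s³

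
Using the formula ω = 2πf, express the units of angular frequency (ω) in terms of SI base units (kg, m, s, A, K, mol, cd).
Units of each symbol in ω = 2πf:
  f (frequency): 1/s
  The factor 2π is dimensionless.

Multiplying the contributions: [1/s]
Adding exponents of each base unit: s: -1
SI base units of angular frequency: 1/s

Answer: 1/s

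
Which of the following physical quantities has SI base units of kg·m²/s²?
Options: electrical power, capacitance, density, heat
Checking the SI base units of each option:
  electrical power (P = IV): kg·m²/s³  ✗
  capacitance (C = Q/V): s⁴·A²/(kg·m²)  ✗
  density (ρ = m/V): kg/m³  ✗
  heat (Q = mcΔT): kg·m²/s²  ✓ matches

Only heat has units kg·m²/s².

Answer: heat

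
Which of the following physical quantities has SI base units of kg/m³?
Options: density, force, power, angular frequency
Checking the SI base units of each option:
  density (ρ = m/V): kg/m³  ✓ matches
  force (F = ma): kg·m/s²  ✗
  power (P = W/t): kg·m²/s³  ✗
  angular frequency (ω = 2πf): 1/s  ✗

Only density has units kg/m³.

Answer: density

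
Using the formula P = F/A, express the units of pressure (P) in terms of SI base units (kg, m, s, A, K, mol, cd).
Units of each symbol in P = F/A:
  F (force): kg·m/s²
  A (area): m²  → in the denominator, contributes 1/m²

Multiplying the contributions: [kg·m/s²] · [1/m²]
Adding exponents of each base unit: kg: 1, m: -1, s: -2
SI base units of pressure: kg/(m·s²)

Answer: kg/(m·s²)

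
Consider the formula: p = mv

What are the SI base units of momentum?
Units of each symbol in p = mv:
  m (mass): kg
  v (velocity): m/s

Multiplying the contributions: [kg] · [m/s]
Adding exponents of each base unit: kg: 1, m: 1, s: -1
SI base units of momentum: kg·m/s

Answer: kg·m/s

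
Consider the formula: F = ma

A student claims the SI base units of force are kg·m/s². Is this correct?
Units of each symbol in F = ma:
  m (mass): kg
  a (acceleration): m/s²

Multiplying the contributions: [kg] · [m/s²]
Adding exponents of each base unit: kg: 1, m: 1, s: -2
SI base units of force: kg·m/s²

The claimed units kg·m/s² match the derived units, so the claim is correct.

Answer: Yes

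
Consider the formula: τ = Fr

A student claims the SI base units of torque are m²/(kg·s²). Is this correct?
Units of each symbol in τ = Fr:
  F (force): kg·m/s²
  r (lever arm): m

Multiplying the contributions: [kg·m/s²] · [m]
Adding exponents of each base unit: kg: 1, m: 2, s: -2
SI base units of torque: kg·m²/s²

The claimed units m²/(kg·s²) (exponents kg: -1, m: 2, s: -2) do not match the derived units kg·m²/s² (exponents kg: 1, m: 2, s: -2), so the claim is incorrect.

Answer: No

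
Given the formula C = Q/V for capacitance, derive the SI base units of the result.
Units of each symbol in C = Q/V:
  Q (charge, in coulombs): s·A
  V (voltage, in volts): kg·m²/(s³·A)  → in the denominator, contributes s³·A/(kg·m²)

Multiplying the contributions: [s·A] · [s³·A/(kg·m²)]
Adding exponents of each base unit: kg: -1, m: -2, s: 4, A: 2
SI base units of capacitance: s⁴·A²/(kg·m²)

Answer: s⁴·A²/(kg·m²)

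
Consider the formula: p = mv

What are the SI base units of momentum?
Units of each symbol in p = mv:
  m (mass): kg
  v (velocity): m/s

Multiplying the contributions: [kg] · [m/s]
Adding exponents of each base unit: kg: 1, m: 1, s: -1
SI base units of momentum: kg·m/s

Answer: kg·m/s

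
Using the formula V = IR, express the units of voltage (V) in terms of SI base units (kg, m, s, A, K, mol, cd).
Units of each symbol in V = IR:
  I (current): A
  R (resistance, in ohms): kg·m²/(s³·A²)

Multiplying the contributions: [A] · [kg·m²/(s³·A²)]
Adding exponents of each base unit: kg: 1, m: 2, s: -3, A: -1
SI base units of voltage: kg·m²/(s³·A)

Answer: kg·m²/(s³·A)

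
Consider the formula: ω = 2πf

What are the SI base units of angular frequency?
Units of each symbol in ω = 2πf:
  f (frequency): 1/s
  The factor 2π is dimensionless.

Multiplying the contributions: [1/s]
Adding exponents of each base unit: s: -1
SI base units of angular frequency: 1/s

Answer: 1/s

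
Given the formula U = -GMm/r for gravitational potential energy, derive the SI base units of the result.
Units of each symbol in U = -GMm/r:
  G (gravitational constant): m³/(kg·s²)
  M (mass): kg
  m (mass): kg
  r (distance): m  → in the denominator, contributes 1/m
  The minus sign does not affect the units.

Multiplying the contributions: [m³/(kg·s²)] · [kg] · [kg] · [1/m]
Adding exponents of each base unit: kg: 1, m: 2, s: -2
SI base units of gravitational potential energy: kg·m²/s²

Answer: kg·m²/s²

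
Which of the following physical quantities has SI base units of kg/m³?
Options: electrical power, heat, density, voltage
Checking the SI base units of each option:
  electrical power (P = IV): kg·m²/s³  ✗
  heat (Q = mcΔT): kg·m²/s²  ✗
  density (ρ = m/V): kg/m³  ✓ matches
  voltage (V = IR): kg·m²/(s³·A)  ✗

Only density has units kg/m³.

Answer: density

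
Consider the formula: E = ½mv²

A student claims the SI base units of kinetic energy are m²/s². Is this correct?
Units of each symbol in E = ½mv²:
  m (mass): kg
  v (speed): m/s  → to the power 2, contributes m²/s²
  The factor ½ is dimensionless.

Multiplying the contributions: [kg] · [m²/s²]
Adding exponents of each base unit: kg: 1, m: 2, s: -2
SI base units of kinetic energy: kg·m²/s²

The claimed units m²/s² (exponents m: 2, s: -2) do not match the derived units kg·m²/s² (exponents kg: 1, m: 2, s: -2), so the claim is incorrect.

Answer: No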